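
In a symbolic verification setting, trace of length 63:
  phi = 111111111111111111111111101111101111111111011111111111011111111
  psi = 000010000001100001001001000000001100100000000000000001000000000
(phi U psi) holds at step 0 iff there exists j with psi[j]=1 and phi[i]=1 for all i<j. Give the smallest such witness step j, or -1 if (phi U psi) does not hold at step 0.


(phi U psi) at 0: need smallest j with psi[j]=1 and phi[i]=1 for all i in [0,j).
Scan from step 0:
  step 0: phi=1, psi=0 -> continue
  step 1: phi=1, psi=0 -> continue
  step 2: phi=1, psi=0 -> continue
  step 3: phi=1, psi=0 -> continue
  step 4: psi=1 and phi held for [0,4) -> witness found
Witness step = 4

4


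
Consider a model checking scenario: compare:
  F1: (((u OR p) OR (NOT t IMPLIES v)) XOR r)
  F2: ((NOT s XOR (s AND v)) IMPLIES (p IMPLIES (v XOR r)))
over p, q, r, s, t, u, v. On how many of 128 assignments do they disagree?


F1 = (((u OR p) OR (NOT t IMPLIES v)) XOR r)
F2 = ((NOT s XOR (s AND v)) IMPLIES (p IMPLIES (v XOR r)))
Evaluate both on each of 128 rows (bits = p,q,r,s,t,u,v):
  row 0 [0000000]: F1=0 F2=1 (differ) -> 1
  row 1 [0000001]: F1=1 F2=1 -> 0
  row 2 [0000010]: F1=1 F2=1 -> 0
  row 3 [0000011]: F1=1 F2=1 -> 0
  row 4 [0000100]: F1=1 F2=1 -> 0
  (every remaining row is evaluated the same way; all 128 results are listed next)
Full result column, 8 rows per line (p,q,r,s fixed per line; t,u,v runs 000..111 left to right):
  rows 0-7 [p,q,r,s=0000]: 10000000  (ones: 1)
  rows 8-15 [p,q,r,s=0001]: 10000000  (ones: 1)
  rows 16-23 [p,q,r,s=0010]: 01111111  (ones: 7)
  rows 24-31 [p,q,r,s=0011]: 01111111  (ones: 7)
  rows 32-39 [p,q,r,s=0100]: 10000000  (ones: 1)
  rows 40-47 [p,q,r,s=0101]: 10000000  (ones: 1)
  rows 48-55 [p,q,r,s=0110]: 01111111  (ones: 7)
  rows 56-63 [p,q,r,s=0111]: 01111111  (ones: 7)
  rows 64-71 [p,q,r,s=1000]: 10101010  (ones: 4)
  rows 72-79 [p,q,r,s=1001]: 00000000  (ones: 0)
  rows 80-87 [p,q,r,s=1010]: 10101010  (ones: 4)
  rows 88-95 [p,q,r,s=1011]: 10101010  (ones: 4)
  rows 96-103 [p,q,r,s=1100]: 10101010  (ones: 4)
  rows 104-111 [p,q,r,s=1101]: 00000000  (ones: 0)
  rows 112-119 [p,q,r,s=1110]: 10101010  (ones: 4)
  rows 120-127 [p,q,r,s=1111]: 10101010  (ones: 4)
Disagreements = 1+1+7+7+1+1+7+7+4+0+4+4+4+0+4+4 = 56

56


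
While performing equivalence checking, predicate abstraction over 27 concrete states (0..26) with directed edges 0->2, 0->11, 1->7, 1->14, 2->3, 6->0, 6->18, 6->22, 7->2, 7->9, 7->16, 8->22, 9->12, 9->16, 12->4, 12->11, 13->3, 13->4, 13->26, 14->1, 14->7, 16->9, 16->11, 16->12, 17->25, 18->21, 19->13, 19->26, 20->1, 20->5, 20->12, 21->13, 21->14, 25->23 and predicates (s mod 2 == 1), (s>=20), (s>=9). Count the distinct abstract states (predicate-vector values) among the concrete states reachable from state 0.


BFS from 0:
Concrete reachable: {0, 2, 3, 11}
Abstract via predicates (s mod 2 == 1), (s>=20), (s>=9):
  (0,0,0) <- {0, 2}
  (1,0,0) <- {3}
  (1,0,1) <- {11}
Distinct abstract states = 3

3


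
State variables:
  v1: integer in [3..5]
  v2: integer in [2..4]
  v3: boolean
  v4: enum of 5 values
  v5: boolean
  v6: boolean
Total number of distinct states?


State space = product of domain sizes of all variables.
Domain sizes:
  v1 (integer in [3..5]): 3
  v2 (integer in [2..4]): 3
  v3 (boolean): 2
  v4 (enum of 5 values): 5
  v5 (boolean): 2
  v6 (boolean): 2
Product = 3 * 3 * 2 * 5 * 2 * 2 = 360

360


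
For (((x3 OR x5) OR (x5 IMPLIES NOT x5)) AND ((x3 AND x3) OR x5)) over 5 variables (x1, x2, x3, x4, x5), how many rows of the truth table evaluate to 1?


Formula: (((x3 OR x5) OR (x5 IMPLIES NOT x5)) AND ((x3 AND x3) OR x5)) over 5 vars (32 rows)
Evaluate each row (x1, x2, x3, x4, x5 as bits, MSB first):
  row 0 [00000]: (((0 OR 0) OR (0 IMPLIES NOT 0)) AND ((0 AND 0) OR 0)) -> 0
  row 1 [00001]: (((0 OR 1) OR (1 IMPLIES NOT 1)) AND ((0 AND 0) OR 1)) -> 1
  row 2 [00010]: (((0 OR 0) OR (0 IMPLIES NOT 0)) AND ((0 AND 0) OR 0)) -> 0
  row 3 [00011]: (((0 OR 1) OR (1 IMPLIES NOT 1)) AND ((0 AND 0) OR 1)) -> 1
  row 4 [00100]: (((1 OR 0) OR (0 IMPLIES NOT 0)) AND ((1 AND 1) OR 0)) -> 1
  row 5 [00101]: (((1 OR 1) OR (1 IMPLIES NOT 1)) AND ((1 AND 1) OR 1)) -> 1
  row 6 [00110]: (((1 OR 0) OR (0 IMPLIES NOT 0)) AND ((1 AND 1) OR 0)) -> 1
  row 7 [00111]: (((1 OR 1) OR (1 IMPLIES NOT 1)) AND ((1 AND 1) OR 1)) -> 1
  row 8 [01000]: (((0 OR 0) OR (0 IMPLIES NOT 0)) AND ((0 AND 0) OR 0)) -> 0
  row 9 [01001]: (((0 OR 1) OR (1 IMPLIES NOT 1)) AND ((0 AND 0) OR 1)) -> 1
  row 10 [01010]: (((0 OR 0) OR (0 IMPLIES NOT 0)) AND ((0 AND 0) OR 0)) -> 0
  row 11 [01011]: (((0 OR 1) OR (1 IMPLIES NOT 1)) AND ((0 AND 0) OR 1)) -> 1
  row 12 [01100]: (((1 OR 0) OR (0 IMPLIES NOT 0)) AND ((1 AND 1) OR 0)) -> 1
  row 13 [01101]: (((1 OR 1) OR (1 IMPLIES NOT 1)) AND ((1 AND 1) OR 1)) -> 1
  row 14 [01110]: (((1 OR 0) OR (0 IMPLIES NOT 0)) AND ((1 AND 1) OR 0)) -> 1
  row 15 [01111]: (((1 OR 1) OR (1 IMPLIES NOT 1)) AND ((1 AND 1) OR 1)) -> 1
  row 16 [10000]: (((0 OR 0) OR (0 IMPLIES NOT 0)) AND ((0 AND 0) OR 0)) -> 0
  row 17 [10001]: (((0 OR 1) OR (1 IMPLIES NOT 1)) AND ((0 AND 0) OR 1)) -> 1
  row 18 [10010]: (((0 OR 0) OR (0 IMPLIES NOT 0)) AND ((0 AND 0) OR 0)) -> 0
  row 19 [10011]: (((0 OR 1) OR (1 IMPLIES NOT 1)) AND ((0 AND 0) OR 1)) -> 1
  row 20 [10100]: (((1 OR 0) OR (0 IMPLIES NOT 0)) AND ((1 AND 1) OR 0)) -> 1
  row 21 [10101]: (((1 OR 1) OR (1 IMPLIES NOT 1)) AND ((1 AND 1) OR 1)) -> 1
  row 22 [10110]: (((1 OR 0) OR (0 IMPLIES NOT 0)) AND ((1 AND 1) OR 0)) -> 1
  row 23 [10111]: (((1 OR 1) OR (1 IMPLIES NOT 1)) AND ((1 AND 1) OR 1)) -> 1
  row 24 [11000]: (((0 OR 0) OR (0 IMPLIES NOT 0)) AND ((0 AND 0) OR 0)) -> 0
  row 25 [11001]: (((0 OR 1) OR (1 IMPLIES NOT 1)) AND ((0 AND 0) OR 1)) -> 1
  row 26 [11010]: (((0 OR 0) OR (0 IMPLIES NOT 0)) AND ((0 AND 0) OR 0)) -> 0
  row 27 [11011]: (((0 OR 1) OR (1 IMPLIES NOT 1)) AND ((0 AND 0) OR 1)) -> 1
  row 28 [11100]: (((1 OR 0) OR (0 IMPLIES NOT 0)) AND ((1 AND 1) OR 0)) -> 1
  row 29 [11101]: (((1 OR 1) OR (1 IMPLIES NOT 1)) AND ((1 AND 1) OR 1)) -> 1
  row 30 [11110]: (((1 OR 0) OR (0 IMPLIES NOT 0)) AND ((1 AND 1) OR 0)) -> 1
  row 31 [11111]: (((1 OR 1) OR (1 IMPLIES NOT 1)) AND ((1 AND 1) OR 1)) -> 1
Full result column, 8 rows per line (x1,x2 fixed per line; x3,x4,x5 runs 000..111 left to right):
  rows 0-7 [x1,x2=00]: 01011111  (ones: 6)
  rows 8-15 [x1,x2=01]: 01011111  (ones: 6)
  rows 16-23 [x1,x2=10]: 01011111  (ones: 6)
  rows 24-31 [x1,x2=11]: 01011111  (ones: 6)
Count of 1-rows = 6+6+6+6 = 24

24


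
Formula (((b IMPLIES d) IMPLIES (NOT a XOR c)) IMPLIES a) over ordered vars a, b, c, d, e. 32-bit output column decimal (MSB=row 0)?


Formula: (((b IMPLIES d) IMPLIES (NOT a XOR c)) IMPLIES a) over a, b, c, d, e (32 rows)
Evaluate each row (bits = a,b,c,d,e, MSB first):
  row 0 [00000]: (((0 IMPLIES 0) IMPLIES (NOT 0 XOR 0)) IMPLIES 0) -> 0
  row 1 [00001]: (((0 IMPLIES 0) IMPLIES (NOT 0 XOR 0)) IMPLIES 0) -> 0
  row 2 [00010]: (((0 IMPLIES 1) IMPLIES (NOT 0 XOR 0)) IMPLIES 0) -> 0
  row 3 [00011]: (((0 IMPLIES 1) IMPLIES (NOT 0 XOR 0)) IMPLIES 0) -> 0
  row 4 [00100]: (((0 IMPLIES 0) IMPLIES (NOT 0 XOR 1)) IMPLIES 0) -> 1
  row 5 [00101]: (((0 IMPLIES 0) IMPLIES (NOT 0 XOR 1)) IMPLIES 0) -> 1
  row 6 [00110]: (((0 IMPLIES 1) IMPLIES (NOT 0 XOR 1)) IMPLIES 0) -> 1
  row 7 [00111]: (((0 IMPLIES 1) IMPLIES (NOT 0 XOR 1)) IMPLIES 0) -> 1
  row 8 [01000]: (((1 IMPLIES 0) IMPLIES (NOT 0 XOR 0)) IMPLIES 0) -> 0
  row 9 [01001]: (((1 IMPLIES 0) IMPLIES (NOT 0 XOR 0)) IMPLIES 0) -> 0
  row 10 [01010]: (((1 IMPLIES 1) IMPLIES (NOT 0 XOR 0)) IMPLIES 0) -> 0
  row 11 [01011]: (((1 IMPLIES 1) IMPLIES (NOT 0 XOR 0)) IMPLIES 0) -> 0
  row 12 [01100]: (((1 IMPLIES 0) IMPLIES (NOT 0 XOR 1)) IMPLIES 0) -> 0
  row 13 [01101]: (((1 IMPLIES 0) IMPLIES (NOT 0 XOR 1)) IMPLIES 0) -> 0
  row 14 [01110]: (((1 IMPLIES 1) IMPLIES (NOT 0 XOR 1)) IMPLIES 0) -> 1
  row 15 [01111]: (((1 IMPLIES 1) IMPLIES (NOT 0 XOR 1)) IMPLIES 0) -> 1
  row 16 [10000]: (((0 IMPLIES 0) IMPLIES (NOT 1 XOR 0)) IMPLIES 1) -> 1
  row 17 [10001]: (((0 IMPLIES 0) IMPLIES (NOT 1 XOR 0)) IMPLIES 1) -> 1
  row 18 [10010]: (((0 IMPLIES 1) IMPLIES (NOT 1 XOR 0)) IMPLIES 1) -> 1
  row 19 [10011]: (((0 IMPLIES 1) IMPLIES (NOT 1 XOR 0)) IMPLIES 1) -> 1
  row 20 [10100]: (((0 IMPLIES 0) IMPLIES (NOT 1 XOR 1)) IMPLIES 1) -> 1
  row 21 [10101]: (((0 IMPLIES 0) IMPLIES (NOT 1 XOR 1)) IMPLIES 1) -> 1
  row 22 [10110]: (((0 IMPLIES 1) IMPLIES (NOT 1 XOR 1)) IMPLIES 1) -> 1
  row 23 [10111]: (((0 IMPLIES 1) IMPLIES (NOT 1 XOR 1)) IMPLIES 1) -> 1
  row 24 [11000]: (((1 IMPLIES 0) IMPLIES (NOT 1 XOR 0)) IMPLIES 1) -> 1
  row 25 [11001]: (((1 IMPLIES 0) IMPLIES (NOT 1 XOR 0)) IMPLIES 1) -> 1
  row 26 [11010]: (((1 IMPLIES 1) IMPLIES (NOT 1 XOR 0)) IMPLIES 1) -> 1
  row 27 [11011]: (((1 IMPLIES 1) IMPLIES (NOT 1 XOR 0)) IMPLIES 1) -> 1
  row 28 [11100]: (((1 IMPLIES 0) IMPLIES (NOT 1 XOR 1)) IMPLIES 1) -> 1
  row 29 [11101]: (((1 IMPLIES 0) IMPLIES (NOT 1 XOR 1)) IMPLIES 1) -> 1
  row 30 [11110]: (((1 IMPLIES 1) IMPLIES (NOT 1 XOR 1)) IMPLIES 1) -> 1
  row 31 [11111]: (((1 IMPLIES 1) IMPLIES (NOT 1 XOR 1)) IMPLIES 1) -> 1
Full result column, 4 rows per line (a,b,c fixed per line; d,e runs 00..11 left to right):
  rows 0-3 [a,b,c=000]: 0000  = hex 0
  rows 4-7 [a,b,c=001]: 1111  = hex F
  rows 8-11 [a,b,c=010]: 0000  = hex 0
  rows 12-15 [a,b,c=011]: 0011  = hex 3
  rows 16-19 [a,b,c=100]: 1111  = hex F
  rows 20-23 [a,b,c=101]: 1111  = hex F
  rows 24-27 [a,b,c=110]: 1111  = hex F
  rows 28-31 [a,b,c=111]: 1111  = hex F
Output column (row 0 .. row 31) = 00001111000000111111111111111111
Output column grouped in 4s = 0000 1111 0000 0011 1111 1111 1111 1111 = 0x0F03FFFF
Convert to decimal digit by digit (value = value*16 + digit):
  0 -> 0
  0*16 + 15 (F) = 15
  15*16 + 0 = 240
  240*16 + 3 = 3843
  3843*16 + 15 (F) = 61503
  61503*16 + 15 (F) = 984063
  984063*16 + 15 (F) = 15745023
  15745023*16 + 15 (F) = 251920383
Decimal = 251920383

251920383


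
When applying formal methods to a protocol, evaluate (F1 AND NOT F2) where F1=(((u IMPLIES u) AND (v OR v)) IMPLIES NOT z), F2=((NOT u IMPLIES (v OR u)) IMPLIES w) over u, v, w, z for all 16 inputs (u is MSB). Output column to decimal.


F1 = (((u IMPLIES u) AND (v OR v)) IMPLIES NOT z)
F2 = ((NOT u IMPLIES (v OR u)) IMPLIES w)
Counterexample to F1=>F2 is where F1=1 and F2=0.
Evaluate each row (bits = u,v,w,z, MSB first):
  row 0 [0000]: F1=1 F2=1 -> F1&~F2 -> 0
  row 1 [0001]: F1=1 F2=1 -> F1&~F2 -> 0
  row 2 [0010]: F1=1 F2=1 -> F1&~F2 -> 0
  row 3 [0011]: F1=1 F2=1 -> F1&~F2 -> 0
  row 4 [0100]: F1=1 F2=0 -> F1&~F2 -> 1
  row 5 [0101]: F1=0 F2=0 -> F1&~F2 -> 0
  row 6 [0110]: F1=1 F2=1 -> F1&~F2 -> 0
  row 7 [0111]: F1=0 F2=1 -> F1&~F2 -> 0
  row 8 [1000]: F1=1 F2=0 -> F1&~F2 -> 1
  row 9 [1001]: F1=1 F2=0 -> F1&~F2 -> 1
  row 10 [1010]: F1=1 F2=1 -> F1&~F2 -> 0
  row 11 [1011]: F1=1 F2=1 -> F1&~F2 -> 0
  row 12 [1100]: F1=1 F2=0 -> F1&~F2 -> 1
  row 13 [1101]: F1=0 F2=0 -> F1&~F2 -> 0
  row 14 [1110]: F1=1 F2=1 -> F1&~F2 -> 0
  row 15 [1111]: F1=0 F2=1 -> F1&~F2 -> 0
Full result column, 4 rows per line (u,v fixed per line; w,z runs 00..11 left to right):
  rows 0-3 [u,v=00]: 0000  = hex 0
  rows 4-7 [u,v=01]: 1000  = hex 8
  rows 8-11 [u,v=10]: 1100  = hex C
  rows 12-15 [u,v=11]: 1000  = hex 8
Counterexample vector (row 0 .. row 15) = 0000100011001000
Output column grouped in 4s = 0000 1000 1100 1000 = 0x08C8
Convert to decimal digit by digit (value = value*16 + digit):
  0 -> 0
  0*16 + 8 = 8
  8*16 + 12 (C) = 140
  140*16 + 8 = 2248
Decimal = 2248

2248


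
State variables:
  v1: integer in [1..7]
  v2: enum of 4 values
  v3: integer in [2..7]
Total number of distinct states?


State space = product of domain sizes of all variables.
Domain sizes:
  v1 (integer in [1..7]): 7
  v2 (enum of 4 values): 4
  v3 (integer in [2..7]): 6
Product = 7 * 4 * 6 = 168

168


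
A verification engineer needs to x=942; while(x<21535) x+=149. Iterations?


Step 1: x goes from 942 toward 21535 by 149; the body runs while x<21535, so iterations = ceil((bound-start)/step)
Step 2: Distance=20593
Step 3: ceil(20593/149)=139

139


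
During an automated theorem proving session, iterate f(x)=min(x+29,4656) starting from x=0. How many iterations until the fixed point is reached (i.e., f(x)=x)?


Step 1: x=0, cap=4656, increment=29
Step 2: x grows by 29 each step until capped at 4656; fixed point is x=4656
Step 3: iterations = ceil(4656/29) = 161

161


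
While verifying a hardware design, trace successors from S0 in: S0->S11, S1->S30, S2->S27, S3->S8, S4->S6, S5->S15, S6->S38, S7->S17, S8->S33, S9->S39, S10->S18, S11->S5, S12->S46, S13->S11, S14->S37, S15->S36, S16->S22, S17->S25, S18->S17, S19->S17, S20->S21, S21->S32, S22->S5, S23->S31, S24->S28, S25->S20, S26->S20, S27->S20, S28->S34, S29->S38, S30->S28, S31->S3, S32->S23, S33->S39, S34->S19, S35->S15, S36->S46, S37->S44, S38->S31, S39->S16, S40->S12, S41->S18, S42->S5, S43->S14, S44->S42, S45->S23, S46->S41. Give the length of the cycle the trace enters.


Trace from S0 until a state repeats:
  S0 -> S11 -> S5 -> S15 -> S36 -> S46 -> S41 -> S18 -> S17 -> S25 -> S20 -> S21 -> S32 -> S23 -> S31 -> S3 -> S8 -> S33 -> S39 -> S16 -> S22 -> S5
S5 first seen at step 2, revisited at step 21.
Cycle length = 21 - 2 = 19

19


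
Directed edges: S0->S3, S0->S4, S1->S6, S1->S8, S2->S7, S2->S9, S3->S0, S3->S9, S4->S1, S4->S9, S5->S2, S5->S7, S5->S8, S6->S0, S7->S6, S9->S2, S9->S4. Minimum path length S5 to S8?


BFS layer-by-layer from S5:
  dist 0: {S5}
  dist 1: {S2, S7, S8}
  -> S8 reached at distance 1
Shortest path length = 1

1


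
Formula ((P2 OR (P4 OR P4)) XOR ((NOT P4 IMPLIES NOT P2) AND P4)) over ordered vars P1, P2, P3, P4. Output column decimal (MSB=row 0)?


Formula: ((P2 OR (P4 OR P4)) XOR ((NOT P4 IMPLIES NOT P2) AND P4)) over P1, P2, P3, P4 (16 rows)
Evaluate each row (bits = P1,P2,P3,P4, MSB first):
  row 0 [0000]: ((0 OR (0 OR 0)) XOR ((NOT 0 IMPLIES NOT 0) AND 0)) -> 0
  row 1 [0001]: ((0 OR (1 OR 1)) XOR ((NOT 1 IMPLIES NOT 0) AND 1)) -> 0
  row 2 [0010]: ((0 OR (0 OR 0)) XOR ((NOT 0 IMPLIES NOT 0) AND 0)) -> 0
  row 3 [0011]: ((0 OR (1 OR 1)) XOR ((NOT 1 IMPLIES NOT 0) AND 1)) -> 0
  row 4 [0100]: ((1 OR (0 OR 0)) XOR ((NOT 0 IMPLIES NOT 1) AND 0)) -> 1
  row 5 [0101]: ((1 OR (1 OR 1)) XOR ((NOT 1 IMPLIES NOT 1) AND 1)) -> 0
  row 6 [0110]: ((1 OR (0 OR 0)) XOR ((NOT 0 IMPLIES NOT 1) AND 0)) -> 1
  row 7 [0111]: ((1 OR (1 OR 1)) XOR ((NOT 1 IMPLIES NOT 1) AND 1)) -> 0
  row 8 [1000]: ((0 OR (0 OR 0)) XOR ((NOT 0 IMPLIES NOT 0) AND 0)) -> 0
  row 9 [1001]: ((0 OR (1 OR 1)) XOR ((NOT 1 IMPLIES NOT 0) AND 1)) -> 0
  row 10 [1010]: ((0 OR (0 OR 0)) XOR ((NOT 0 IMPLIES NOT 0) AND 0)) -> 0
  row 11 [1011]: ((0 OR (1 OR 1)) XOR ((NOT 1 IMPLIES NOT 0) AND 1)) -> 0
  row 12 [1100]: ((1 OR (0 OR 0)) XOR ((NOT 0 IMPLIES NOT 1) AND 0)) -> 1
  row 13 [1101]: ((1 OR (1 OR 1)) XOR ((NOT 1 IMPLIES NOT 1) AND 1)) -> 0
  row 14 [1110]: ((1 OR (0 OR 0)) XOR ((NOT 0 IMPLIES NOT 1) AND 0)) -> 1
  row 15 [1111]: ((1 OR (1 OR 1)) XOR ((NOT 1 IMPLIES NOT 1) AND 1)) -> 0
Full result column, 4 rows per line (P1,P2 fixed per line; P3,P4 runs 00..11 left to right):
  rows 0-3 [P1,P2=00]: 0000  = hex 0
  rows 4-7 [P1,P2=01]: 1010  = hex A
  rows 8-11 [P1,P2=10]: 0000  = hex 0
  rows 12-15 [P1,P2=11]: 1010  = hex A
Output column (row 0 .. row 15) = 0000101000001010
Output column grouped in 4s = 0000 1010 0000 1010 = 0x0A0A
Convert to decimal digit by digit (value = value*16 + digit):
  0 -> 0
  0*16 + 10 (A) = 10
  10*16 + 0 = 160
  160*16 + 10 (A) = 2570
Decimal = 2570

2570


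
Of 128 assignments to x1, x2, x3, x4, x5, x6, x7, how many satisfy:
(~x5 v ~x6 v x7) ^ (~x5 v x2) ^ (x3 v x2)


CNF with 3 clauses over 7 vars (128 assignments).
An assignment satisfies CNF iff every clause has >=1 true literal.
Check each row (bits = x1,x2,x3,x4,x5,x6,x7; clause T/F shown):
  row 0 [0000000]: clauses=TTF -> 0
  row 1 [0000001]: clauses=TTF -> 0
  row 2 [0000010]: clauses=TTF -> 0
  row 3 [0000011]: clauses=TTF -> 0
  row 4 [0000100]: clauses=TFF -> 0
  (every remaining row is evaluated the same way; all 128 results are listed next)
Full result column, 8 rows per line (x1,x2,x3,x4 fixed per line; x5,x6,x7 runs 000..111 left to right):
  rows 0-7 [x1,x2,x3,x4=0000]: 00000000  (ones: 0)
  rows 8-15 [x1,x2,x3,x4=0001]: 00000000  (ones: 0)
  rows 16-23 [x1,x2,x3,x4=0010]: 11110000  (ones: 4)
  rows 24-31 [x1,x2,x3,x4=0011]: 11110000  (ones: 4)
  rows 32-39 [x1,x2,x3,x4=0100]: 11111101  (ones: 7)
  rows 40-47 [x1,x2,x3,x4=0101]: 11111101  (ones: 7)
  rows 48-55 [x1,x2,x3,x4=0110]: 11111101  (ones: 7)
  rows 56-63 [x1,x2,x3,x4=0111]: 11111101  (ones: 7)
  rows 64-71 [x1,x2,x3,x4=1000]: 00000000  (ones: 0)
  rows 72-79 [x1,x2,x3,x4=1001]: 00000000  (ones: 0)
  rows 80-87 [x1,x2,x3,x4=1010]: 11110000  (ones: 4)
  rows 88-95 [x1,x2,x3,x4=1011]: 11110000  (ones: 4)
  rows 96-103 [x1,x2,x3,x4=1100]: 11111101  (ones: 7)
  rows 104-111 [x1,x2,x3,x4=1101]: 11111101  (ones: 7)
  rows 112-119 [x1,x2,x3,x4=1110]: 11111101  (ones: 7)
  rows 120-127 [x1,x2,x3,x4=1111]: 11111101  (ones: 7)
Satisfying assignments = 0+0+4+4+7+7+7+7+0+0+4+4+7+7+7+7 = 72

72


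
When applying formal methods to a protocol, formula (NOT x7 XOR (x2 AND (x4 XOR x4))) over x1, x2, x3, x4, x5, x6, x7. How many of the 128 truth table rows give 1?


Formula: (NOT x7 XOR (x2 AND (x4 XOR x4))) over 7 vars (128 rows)
Evaluate each row (x1, x2, x3, x4, x5, x6, x7 as bits, MSB first):
  row 0 [0000000]: (NOT 0 XOR (0 AND (0 XOR 0))) -> 1
  row 1 [0000001]: (NOT 1 XOR (0 AND (0 XOR 0))) -> 0
  row 2 [0000010]: (NOT 0 XOR (0 AND (0 XOR 0))) -> 1
  row 3 [0000011]: (NOT 1 XOR (0 AND (0 XOR 0))) -> 0
  row 4 [0000100]: (NOT 0 XOR (0 AND (0 XOR 0))) -> 1
  (every remaining row is evaluated the same way; all 128 results are listed next)
Full result column, 8 rows per line (x1,x2,x3,x4 fixed per line; x5,x6,x7 runs 000..111 left to right):
  rows 0-7 [x1,x2,x3,x4=0000]: 10101010  (ones: 4)
  rows 8-15 [x1,x2,x3,x4=0001]: 10101010  (ones: 4)
  rows 16-23 [x1,x2,x3,x4=0010]: 10101010  (ones: 4)
  rows 24-31 [x1,x2,x3,x4=0011]: 10101010  (ones: 4)
  rows 32-39 [x1,x2,x3,x4=0100]: 10101010  (ones: 4)
  rows 40-47 [x1,x2,x3,x4=0101]: 10101010  (ones: 4)
  rows 48-55 [x1,x2,x3,x4=0110]: 10101010  (ones: 4)
  rows 56-63 [x1,x2,x3,x4=0111]: 10101010  (ones: 4)
  rows 64-71 [x1,x2,x3,x4=1000]: 10101010  (ones: 4)
  rows 72-79 [x1,x2,x3,x4=1001]: 10101010  (ones: 4)
  rows 80-87 [x1,x2,x3,x4=1010]: 10101010  (ones: 4)
  rows 88-95 [x1,x2,x3,x4=1011]: 10101010  (ones: 4)
  rows 96-103 [x1,x2,x3,x4=1100]: 10101010  (ones: 4)
  rows 104-111 [x1,x2,x3,x4=1101]: 10101010  (ones: 4)
  rows 112-119 [x1,x2,x3,x4=1110]: 10101010  (ones: 4)
  rows 120-127 [x1,x2,x3,x4=1111]: 10101010  (ones: 4)
Count of 1-rows = 4+4+4+4+4+4+4+4+4+4+4+4+4+4+4+4 = 64

64


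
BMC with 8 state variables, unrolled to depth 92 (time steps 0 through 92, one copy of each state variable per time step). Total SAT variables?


BMC unrolls to depth k, creating one copy of each state var for steps 0..k.
Step count = 92 + 1 = 93 (steps 0 through 92)
Vars per step = 8
Total = 8 * 93 = 744

744


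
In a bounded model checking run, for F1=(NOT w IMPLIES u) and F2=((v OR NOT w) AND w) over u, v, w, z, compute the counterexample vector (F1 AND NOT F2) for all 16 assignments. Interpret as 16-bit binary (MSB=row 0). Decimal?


F1 = (NOT w IMPLIES u)
F2 = ((v OR NOT w) AND w)
Counterexample to F1=>F2 is where F1=1 and F2=0.
Evaluate each row (bits = u,v,w,z, MSB first):
  row 0 [0000]: F1=0 F2=0 -> F1&~F2 -> 0
  row 1 [0001]: F1=0 F2=0 -> F1&~F2 -> 0
  row 2 [0010]: F1=1 F2=0 -> F1&~F2 -> 1
  row 3 [0011]: F1=1 F2=0 -> F1&~F2 -> 1
  row 4 [0100]: F1=0 F2=0 -> F1&~F2 -> 0
  row 5 [0101]: F1=0 F2=0 -> F1&~F2 -> 0
  row 6 [0110]: F1=1 F2=1 -> F1&~F2 -> 0
  row 7 [0111]: F1=1 F2=1 -> F1&~F2 -> 0
  row 8 [1000]: F1=1 F2=0 -> F1&~F2 -> 1
  row 9 [1001]: F1=1 F2=0 -> F1&~F2 -> 1
  row 10 [1010]: F1=1 F2=0 -> F1&~F2 -> 1
  row 11 [1011]: F1=1 F2=0 -> F1&~F2 -> 1
  row 12 [1100]: F1=1 F2=0 -> F1&~F2 -> 1
  row 13 [1101]: F1=1 F2=0 -> F1&~F2 -> 1
  row 14 [1110]: F1=1 F2=1 -> F1&~F2 -> 0
  row 15 [1111]: F1=1 F2=1 -> F1&~F2 -> 0
Full result column, 4 rows per line (u,v fixed per line; w,z runs 00..11 left to right):
  rows 0-3 [u,v=00]: 0011  = hex 3
  rows 4-7 [u,v=01]: 0000  = hex 0
  rows 8-11 [u,v=10]: 1111  = hex F
  rows 12-15 [u,v=11]: 1100  = hex C
Counterexample vector (row 0 .. row 15) = 0011000011111100
Output column grouped in 4s = 0011 0000 1111 1100 = 0x30FC
Convert to decimal digit by digit (value = value*16 + digit):
  3 -> 3
  3*16 + 0 = 48
  48*16 + 15 (F) = 783
  783*16 + 12 (C) = 12540
Decimal = 12540

12540


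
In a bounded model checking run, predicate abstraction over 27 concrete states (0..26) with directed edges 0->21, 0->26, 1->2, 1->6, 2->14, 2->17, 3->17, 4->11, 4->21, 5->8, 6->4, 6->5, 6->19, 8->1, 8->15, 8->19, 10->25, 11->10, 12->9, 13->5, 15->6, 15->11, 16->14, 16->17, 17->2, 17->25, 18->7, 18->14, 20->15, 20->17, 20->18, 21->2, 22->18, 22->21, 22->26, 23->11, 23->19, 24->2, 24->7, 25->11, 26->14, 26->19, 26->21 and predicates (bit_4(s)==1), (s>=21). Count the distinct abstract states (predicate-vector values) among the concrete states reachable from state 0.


BFS from 0:
Concrete reachable: {0, 2, 10, 11, 14, 17, 19, 21, 25, 26}
Abstract via predicates (bit_4(s)==1), (s>=21):
  (0,0) <- {0, 2, 10, 11, 14}
  (1,0) <- {17, 19}
  (1,1) <- {21, 25, 26}
Distinct abstract states = 3

3


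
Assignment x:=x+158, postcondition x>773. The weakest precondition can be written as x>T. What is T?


Formula: wp(x:=E, P) = P[E/x] (substitute E for x in postcondition)
Step 1: Postcondition: x>773
Step 2: Substitute x+158 for x: x+158>773
Step 3: Solve for x: x > 773-158 = 615

615


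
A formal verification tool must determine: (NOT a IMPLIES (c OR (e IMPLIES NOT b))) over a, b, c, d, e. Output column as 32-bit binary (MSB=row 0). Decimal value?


Formula: (NOT a IMPLIES (c OR (e IMPLIES NOT b))) over a, b, c, d, e (32 rows)
Evaluate each row (bits = a,b,c,d,e, MSB first):
  row 0 [00000]: (NOT 0 IMPLIES (0 OR (0 IMPLIES NOT 0))) -> 1
  row 1 [00001]: (NOT 0 IMPLIES (0 OR (1 IMPLIES NOT 0))) -> 1
  row 2 [00010]: (NOT 0 IMPLIES (0 OR (0 IMPLIES NOT 0))) -> 1
  row 3 [00011]: (NOT 0 IMPLIES (0 OR (1 IMPLIES NOT 0))) -> 1
  row 4 [00100]: (NOT 0 IMPLIES (1 OR (0 IMPLIES NOT 0))) -> 1
  row 5 [00101]: (NOT 0 IMPLIES (1 OR (1 IMPLIES NOT 0))) -> 1
  row 6 [00110]: (NOT 0 IMPLIES (1 OR (0 IMPLIES NOT 0))) -> 1
  row 7 [00111]: (NOT 0 IMPLIES (1 OR (1 IMPLIES NOT 0))) -> 1
  row 8 [01000]: (NOT 0 IMPLIES (0 OR (0 IMPLIES NOT 1))) -> 1
  row 9 [01001]: (NOT 0 IMPLIES (0 OR (1 IMPLIES NOT 1))) -> 0
  row 10 [01010]: (NOT 0 IMPLIES (0 OR (0 IMPLIES NOT 1))) -> 1
  row 11 [01011]: (NOT 0 IMPLIES (0 OR (1 IMPLIES NOT 1))) -> 0
  row 12 [01100]: (NOT 0 IMPLIES (1 OR (0 IMPLIES NOT 1))) -> 1
  row 13 [01101]: (NOT 0 IMPLIES (1 OR (1 IMPLIES NOT 1))) -> 1
  row 14 [01110]: (NOT 0 IMPLIES (1 OR (0 IMPLIES NOT 1))) -> 1
  row 15 [01111]: (NOT 0 IMPLIES (1 OR (1 IMPLIES NOT 1))) -> 1
  row 16 [10000]: (NOT 1 IMPLIES (0 OR (0 IMPLIES NOT 0))) -> 1
  row 17 [10001]: (NOT 1 IMPLIES (0 OR (1 IMPLIES NOT 0))) -> 1
  row 18 [10010]: (NOT 1 IMPLIES (0 OR (0 IMPLIES NOT 0))) -> 1
  row 19 [10011]: (NOT 1 IMPLIES (0 OR (1 IMPLIES NOT 0))) -> 1
  row 20 [10100]: (NOT 1 IMPLIES (1 OR (0 IMPLIES NOT 0))) -> 1
  row 21 [10101]: (NOT 1 IMPLIES (1 OR (1 IMPLIES NOT 0))) -> 1
  row 22 [10110]: (NOT 1 IMPLIES (1 OR (0 IMPLIES NOT 0))) -> 1
  row 23 [10111]: (NOT 1 IMPLIES (1 OR (1 IMPLIES NOT 0))) -> 1
  row 24 [11000]: (NOT 1 IMPLIES (0 OR (0 IMPLIES NOT 1))) -> 1
  row 25 [11001]: (NOT 1 IMPLIES (0 OR (1 IMPLIES NOT 1))) -> 1
  row 26 [11010]: (NOT 1 IMPLIES (0 OR (0 IMPLIES NOT 1))) -> 1
  row 27 [11011]: (NOT 1 IMPLIES (0 OR (1 IMPLIES NOT 1))) -> 1
  row 28 [11100]: (NOT 1 IMPLIES (1 OR (0 IMPLIES NOT 1))) -> 1
  row 29 [11101]: (NOT 1 IMPLIES (1 OR (1 IMPLIES NOT 1))) -> 1
  row 30 [11110]: (NOT 1 IMPLIES (1 OR (0 IMPLIES NOT 1))) -> 1
  row 31 [11111]: (NOT 1 IMPLIES (1 OR (1 IMPLIES NOT 1))) -> 1
Full result column, 4 rows per line (a,b,c fixed per line; d,e runs 00..11 left to right):
  rows 0-3 [a,b,c=000]: 1111  = hex F
  rows 4-7 [a,b,c=001]: 1111  = hex F
  rows 8-11 [a,b,c=010]: 1010  = hex A
  rows 12-15 [a,b,c=011]: 1111  = hex F
  rows 16-19 [a,b,c=100]: 1111  = hex F
  rows 20-23 [a,b,c=101]: 1111  = hex F
  rows 24-27 [a,b,c=110]: 1111  = hex F
  rows 28-31 [a,b,c=111]: 1111  = hex F
Output column (row 0 .. row 31) = 11111111101011111111111111111111
Output column grouped in 4s = 1111 1111 1010 1111 1111 1111 1111 1111 = 0xFFAFFFFF
Convert to decimal digit by digit (value = value*16 + digit):
  F -> 15
  15*16 + 15 (F) = 255
  255*16 + 10 (A) = 4090
  4090*16 + 15 (F) = 65455
  65455*16 + 15 (F) = 1047295
  1047295*16 + 15 (F) = 16756735
  16756735*16 + 15 (F) = 268107775
  268107775*16 + 15 (F) = 4289724415
Decimal = 4289724415

4289724415


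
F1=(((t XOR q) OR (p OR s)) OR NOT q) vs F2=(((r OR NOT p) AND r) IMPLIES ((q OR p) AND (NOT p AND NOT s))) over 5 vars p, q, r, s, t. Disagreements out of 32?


F1 = (((t XOR q) OR (p OR s)) OR NOT q)
F2 = (((r OR NOT p) AND r) IMPLIES ((q OR p) AND (NOT p AND NOT s)))
Evaluate both on each of 32 rows (bits = p,q,r,s,t):
  row 0 [00000]: F1=1 F2=1 -> 0
  row 1 [00001]: F1=1 F2=1 -> 0
  row 2 [00010]: F1=1 F2=1 -> 0
  row 3 [00011]: F1=1 F2=1 -> 0
  row 4 [00100]: F1=1 F2=0 (differ) -> 1
  row 5 [00101]: F1=1 F2=0 (differ) -> 1
  row 6 [00110]: F1=1 F2=0 (differ) -> 1
  row 7 [00111]: F1=1 F2=0 (differ) -> 1
  row 8 [01000]: F1=1 F2=1 -> 0
  row 9 [01001]: F1=0 F2=1 (differ) -> 1
  row 10 [01010]: F1=1 F2=1 -> 0
  row 11 [01011]: F1=1 F2=1 -> 0
  row 12 [01100]: F1=1 F2=1 -> 0
  row 13 [01101]: F1=0 F2=1 (differ) -> 1
  row 14 [01110]: F1=1 F2=0 (differ) -> 1
  row 15 [01111]: F1=1 F2=0 (differ) -> 1
  row 16 [10000]: F1=1 F2=1 -> 0
  row 17 [10001]: F1=1 F2=1 -> 0
  row 18 [10010]: F1=1 F2=1 -> 0
  row 19 [10011]: F1=1 F2=1 -> 0
  row 20 [10100]: F1=1 F2=0 (differ) -> 1
  row 21 [10101]: F1=1 F2=0 (differ) -> 1
  row 22 [10110]: F1=1 F2=0 (differ) -> 1
  row 23 [10111]: F1=1 F2=0 (differ) -> 1
  row 24 [11000]: F1=1 F2=1 -> 0
  row 25 [11001]: F1=1 F2=1 -> 0
  row 26 [11010]: F1=1 F2=1 -> 0
  row 27 [11011]: F1=1 F2=1 -> 0
  row 28 [11100]: F1=1 F2=0 (differ) -> 1
  row 29 [11101]: F1=1 F2=0 (differ) -> 1
  row 30 [11110]: F1=1 F2=0 (differ) -> 1
  row 31 [11111]: F1=1 F2=0 (differ) -> 1
Full result column, 8 rows per line (p,q fixed per line; r,s,t runs 000..111 left to right):
  rows 0-7 [p,q=00]: 00001111  (ones: 4)
  rows 8-15 [p,q=01]: 01000111  (ones: 4)
  rows 16-23 [p,q=10]: 00001111  (ones: 4)
  rows 24-31 [p,q=11]: 00001111  (ones: 4)
Disagreements = 4+4+4+4 = 16

16


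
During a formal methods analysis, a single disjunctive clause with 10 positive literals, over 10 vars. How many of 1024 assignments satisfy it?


Step 1: Total=2^10=1024
Step 2: Unsat when all 10 false: 2^0=1
Step 3: Sat=1024-1=1023

1023


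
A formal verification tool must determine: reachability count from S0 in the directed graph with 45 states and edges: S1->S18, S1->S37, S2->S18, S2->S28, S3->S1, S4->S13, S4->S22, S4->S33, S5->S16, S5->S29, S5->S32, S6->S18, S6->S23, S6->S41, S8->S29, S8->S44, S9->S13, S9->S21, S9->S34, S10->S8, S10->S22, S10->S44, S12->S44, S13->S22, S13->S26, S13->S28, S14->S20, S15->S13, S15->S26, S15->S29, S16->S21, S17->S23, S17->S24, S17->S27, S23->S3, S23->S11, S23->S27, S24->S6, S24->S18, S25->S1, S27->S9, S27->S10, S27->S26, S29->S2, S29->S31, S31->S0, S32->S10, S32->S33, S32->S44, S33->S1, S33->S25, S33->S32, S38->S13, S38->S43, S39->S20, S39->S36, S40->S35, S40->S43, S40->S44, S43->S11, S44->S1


BFS from S0:
  layer 0: {S0}
Reachable set: {S0}
Count = 1

1


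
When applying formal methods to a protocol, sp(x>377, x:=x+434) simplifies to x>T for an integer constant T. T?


Formula: sp(P, x:=E) = exists old_x. (x = E[old_x/x]) AND P[old_x/x] (old_x is the value of x before the assignment; eliminate old_x by solving x = E[old_x/x] for old_x)
Step 1: Precondition P: x>377, i.e. old_x > 377
Step 2: Assignment gives x = old_x + 434, so old_x = x - 434
Step 3: Substitute into P: x - 434 > 377
Step 4: Simplify: x > 377+434 = 811

811


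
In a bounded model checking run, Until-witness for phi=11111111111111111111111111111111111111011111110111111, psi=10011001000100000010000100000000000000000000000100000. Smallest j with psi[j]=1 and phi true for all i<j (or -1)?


(phi U psi) at 0: need smallest j with psi[j]=1 and phi[i]=1 for all i in [0,j).
Scan from step 0:
  step 0: psi=1 and phi held for [0,0) -> witness found
Witness step = 0

0


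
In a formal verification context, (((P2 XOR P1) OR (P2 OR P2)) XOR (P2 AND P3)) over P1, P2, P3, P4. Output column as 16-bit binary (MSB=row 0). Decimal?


Formula: (((P2 XOR P1) OR (P2 OR P2)) XOR (P2 AND P3)) over P1, P2, P3, P4 (16 rows)
Evaluate each row (bits = P1,P2,P3,P4, MSB first):
  row 0 [0000]: (((0 XOR 0) OR (0 OR 0)) XOR (0 AND 0)) -> 0
  row 1 [0001]: (((0 XOR 0) OR (0 OR 0)) XOR (0 AND 0)) -> 0
  row 2 [0010]: (((0 XOR 0) OR (0 OR 0)) XOR (0 AND 1)) -> 0
  row 3 [0011]: (((0 XOR 0) OR (0 OR 0)) XOR (0 AND 1)) -> 0
  row 4 [0100]: (((1 XOR 0) OR (1 OR 1)) XOR (1 AND 0)) -> 1
  row 5 [0101]: (((1 XOR 0) OR (1 OR 1)) XOR (1 AND 0)) -> 1
  row 6 [0110]: (((1 XOR 0) OR (1 OR 1)) XOR (1 AND 1)) -> 0
  row 7 [0111]: (((1 XOR 0) OR (1 OR 1)) XOR (1 AND 1)) -> 0
  row 8 [1000]: (((0 XOR 1) OR (0 OR 0)) XOR (0 AND 0)) -> 1
  row 9 [1001]: (((0 XOR 1) OR (0 OR 0)) XOR (0 AND 0)) -> 1
  row 10 [1010]: (((0 XOR 1) OR (0 OR 0)) XOR (0 AND 1)) -> 1
  row 11 [1011]: (((0 XOR 1) OR (0 OR 0)) XOR (0 AND 1)) -> 1
  row 12 [1100]: (((1 XOR 1) OR (1 OR 1)) XOR (1 AND 0)) -> 1
  row 13 [1101]: (((1 XOR 1) OR (1 OR 1)) XOR (1 AND 0)) -> 1
  row 14 [1110]: (((1 XOR 1) OR (1 OR 1)) XOR (1 AND 1)) -> 0
  row 15 [1111]: (((1 XOR 1) OR (1 OR 1)) XOR (1 AND 1)) -> 0
Full result column, 4 rows per line (P1,P2 fixed per line; P3,P4 runs 00..11 left to right):
  rows 0-3 [P1,P2=00]: 0000  = hex 0
  rows 4-7 [P1,P2=01]: 1100  = hex C
  rows 8-11 [P1,P2=10]: 1111  = hex F
  rows 12-15 [P1,P2=11]: 1100  = hex C
Output column (row 0 .. row 15) = 0000110011111100
Output column grouped in 4s = 0000 1100 1111 1100 = 0x0CFC
Convert to decimal digit by digit (value = value*16 + digit):
  0 -> 0
  0*16 + 12 (C) = 12
  12*16 + 15 (F) = 207
  207*16 + 12 (C) = 3324
Decimal = 3324

3324


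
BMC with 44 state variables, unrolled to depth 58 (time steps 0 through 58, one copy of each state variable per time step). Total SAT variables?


BMC unrolls to depth k, creating one copy of each state var for steps 0..k.
Step count = 58 + 1 = 59 (steps 0 through 58)
Vars per step = 44
Total = 44 * 59 = 2596

2596


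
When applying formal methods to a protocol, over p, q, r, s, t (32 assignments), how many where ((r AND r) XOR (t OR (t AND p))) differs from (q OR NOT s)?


F1 = ((r AND r) XOR (t OR (t AND p)))
F2 = (q OR NOT s)
Evaluate both on each of 32 rows (bits = p,q,r,s,t):
  row 0 [00000]: F1=0 F2=1 (differ) -> 1
  row 1 [00001]: F1=1 F2=1 -> 0
  row 2 [00010]: F1=0 F2=0 -> 0
  row 3 [00011]: F1=1 F2=0 (differ) -> 1
  row 4 [00100]: F1=1 F2=1 -> 0
  row 5 [00101]: F1=0 F2=1 (differ) -> 1
  row 6 [00110]: F1=1 F2=0 (differ) -> 1
  row 7 [00111]: F1=0 F2=0 -> 0
  row 8 [01000]: F1=0 F2=1 (differ) -> 1
  row 9 [01001]: F1=1 F2=1 -> 0
  row 10 [01010]: F1=0 F2=1 (differ) -> 1
  row 11 [01011]: F1=1 F2=1 -> 0
  row 12 [01100]: F1=1 F2=1 -> 0
  row 13 [01101]: F1=0 F2=1 (differ) -> 1
  row 14 [01110]: F1=1 F2=1 -> 0
  row 15 [01111]: F1=0 F2=1 (differ) -> 1
  row 16 [10000]: F1=0 F2=1 (differ) -> 1
  row 17 [10001]: F1=1 F2=1 -> 0
  row 18 [10010]: F1=0 F2=0 -> 0
  row 19 [10011]: F1=1 F2=0 (differ) -> 1
  row 20 [10100]: F1=1 F2=1 -> 0
  row 21 [10101]: F1=0 F2=1 (differ) -> 1
  row 22 [10110]: F1=1 F2=0 (differ) -> 1
  row 23 [10111]: F1=0 F2=0 -> 0
  row 24 [11000]: F1=0 F2=1 (differ) -> 1
  row 25 [11001]: F1=1 F2=1 -> 0
  row 26 [11010]: F1=0 F2=1 (differ) -> 1
  row 27 [11011]: F1=1 F2=1 -> 0
  row 28 [11100]: F1=1 F2=1 -> 0
  row 29 [11101]: F1=0 F2=1 (differ) -> 1
  row 30 [11110]: F1=1 F2=1 -> 0
  row 31 [11111]: F1=0 F2=1 (differ) -> 1
Full result column, 8 rows per line (p,q fixed per line; r,s,t runs 000..111 left to right):
  rows 0-7 [p,q=00]: 10010110  (ones: 4)
  rows 8-15 [p,q=01]: 10100101  (ones: 4)
  rows 16-23 [p,q=10]: 10010110  (ones: 4)
  rows 24-31 [p,q=11]: 10100101  (ones: 4)
Disagreements = 4+4+4+4 = 16

16


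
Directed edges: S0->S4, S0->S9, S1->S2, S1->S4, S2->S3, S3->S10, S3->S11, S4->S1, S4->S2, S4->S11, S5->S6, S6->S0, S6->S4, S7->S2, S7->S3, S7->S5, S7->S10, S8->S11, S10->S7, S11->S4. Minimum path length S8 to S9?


BFS layer-by-layer from S8:
  dist 0: {S8}
  dist 1: {S11}
  dist 2: {S4}
  dist 3: {S1, S2}
  dist 4: {S3}
  dist 5: {S10}
  dist 6: {S7}
  dist 7: {S5}
  dist 8: {S6}
  dist 9: {S0}
  dist 10: {S9}
  -> S9 reached at distance 10
Shortest path length = 10

10


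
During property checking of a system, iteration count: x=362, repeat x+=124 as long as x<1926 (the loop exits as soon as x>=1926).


Step 1: x goes from 362 toward 1926 by 124; the body runs while x<1926, so iterations = ceil((bound-start)/step)
Step 2: Distance=1564
Step 3: ceil(1564/124)=13

13


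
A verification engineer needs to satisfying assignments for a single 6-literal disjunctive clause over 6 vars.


Step 1: Total=2^6=64
Step 2: Unsat when all 6 false: 2^0=1
Step 3: Sat=64-1=63

63


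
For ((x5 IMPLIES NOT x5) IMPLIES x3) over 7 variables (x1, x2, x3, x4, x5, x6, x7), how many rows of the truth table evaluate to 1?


Formula: ((x5 IMPLIES NOT x5) IMPLIES x3) over 7 vars (128 rows)
Evaluate each row (x1, x2, x3, x4, x5, x6, x7 as bits, MSB first):
  row 0 [0000000]: ((0 IMPLIES NOT 0) IMPLIES 0) -> 0
  row 1 [0000001]: ((0 IMPLIES NOT 0) IMPLIES 0) -> 0
  row 2 [0000010]: ((0 IMPLIES NOT 0) IMPLIES 0) -> 0
  row 3 [0000011]: ((0 IMPLIES NOT 0) IMPLIES 0) -> 0
  row 4 [0000100]: ((1 IMPLIES NOT 1) IMPLIES 0) -> 1
  (every remaining row is evaluated the same way; all 128 results are listed next)
Full result column, 8 rows per line (x1,x2,x3,x4 fixed per line; x5,x6,x7 runs 000..111 left to right):
  rows 0-7 [x1,x2,x3,x4=0000]: 00001111  (ones: 4)
  rows 8-15 [x1,x2,x3,x4=0001]: 00001111  (ones: 4)
  rows 16-23 [x1,x2,x3,x4=0010]: 11111111  (ones: 8)
  rows 24-31 [x1,x2,x3,x4=0011]: 11111111  (ones: 8)
  rows 32-39 [x1,x2,x3,x4=0100]: 00001111  (ones: 4)
  rows 40-47 [x1,x2,x3,x4=0101]: 00001111  (ones: 4)
  rows 48-55 [x1,x2,x3,x4=0110]: 11111111  (ones: 8)
  rows 56-63 [x1,x2,x3,x4=0111]: 11111111  (ones: 8)
  rows 64-71 [x1,x2,x3,x4=1000]: 00001111  (ones: 4)
  rows 72-79 [x1,x2,x3,x4=1001]: 00001111  (ones: 4)
  rows 80-87 [x1,x2,x3,x4=1010]: 11111111  (ones: 8)
  rows 88-95 [x1,x2,x3,x4=1011]: 11111111  (ones: 8)
  rows 96-103 [x1,x2,x3,x4=1100]: 00001111  (ones: 4)
  rows 104-111 [x1,x2,x3,x4=1101]: 00001111  (ones: 4)
  rows 112-119 [x1,x2,x3,x4=1110]: 11111111  (ones: 8)
  rows 120-127 [x1,x2,x3,x4=1111]: 11111111  (ones: 8)
Count of 1-rows = 4+4+8+8+4+4+8+8+4+4+8+8+4+4+8+8 = 96

96


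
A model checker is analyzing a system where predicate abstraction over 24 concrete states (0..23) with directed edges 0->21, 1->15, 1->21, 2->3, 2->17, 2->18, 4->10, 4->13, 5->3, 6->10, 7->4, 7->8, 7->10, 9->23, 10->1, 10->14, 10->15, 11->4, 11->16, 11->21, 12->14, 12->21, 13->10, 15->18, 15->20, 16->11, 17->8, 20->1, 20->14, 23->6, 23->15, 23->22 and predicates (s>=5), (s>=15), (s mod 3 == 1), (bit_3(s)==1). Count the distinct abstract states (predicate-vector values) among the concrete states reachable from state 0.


BFS from 0:
Concrete reachable: {0, 21}
Abstract via predicates (s>=5), (s>=15), (s mod 3 == 1), (bit_3(s)==1):
  (0,0,0,0) <- {0}
  (1,1,0,0) <- {21}
Distinct abstract states = 2

2


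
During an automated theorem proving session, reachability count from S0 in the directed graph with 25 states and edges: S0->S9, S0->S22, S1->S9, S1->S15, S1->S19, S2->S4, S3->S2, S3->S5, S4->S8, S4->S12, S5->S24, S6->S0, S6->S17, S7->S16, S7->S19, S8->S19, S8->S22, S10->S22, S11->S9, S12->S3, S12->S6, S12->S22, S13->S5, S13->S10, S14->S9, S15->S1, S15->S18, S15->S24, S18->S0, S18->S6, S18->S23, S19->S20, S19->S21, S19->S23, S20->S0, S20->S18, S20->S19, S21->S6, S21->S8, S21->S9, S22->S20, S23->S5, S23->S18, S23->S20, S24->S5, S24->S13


BFS from S0:
  layer 0: {S0}
  layer 1: {S9, S22}
  layer 2: {S20}
  layer 3: {S18, S19}
  layer 4: {S6, S21, S23}
  layer 5: {S5, S8, S17}
  layer 6: {S24}
  layer 7: {S13}
  layer 8: {S10}
Reachable set: {S0, S5, S6, S8, S9, S10, S13, S17, S18, S19, S20, S21, S22, S23, S24}
Count = 15

15


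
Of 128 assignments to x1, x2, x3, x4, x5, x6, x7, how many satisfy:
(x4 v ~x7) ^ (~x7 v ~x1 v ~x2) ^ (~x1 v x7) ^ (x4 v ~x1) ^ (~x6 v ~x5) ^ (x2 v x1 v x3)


CNF with 6 clauses over 7 vars (128 assignments).
An assignment satisfies CNF iff every clause has >=1 true literal.
Check each row (bits = x1,x2,x3,x4,x5,x6,x7; clause T/F shown):
  row 0 [0000000]: clauses=TTTTTF -> 0
  row 1 [0000001]: clauses=FTTTTF -> 0
  row 2 [0000010]: clauses=TTTTTF -> 0
  row 3 [0000011]: clauses=FTTTTF -> 0
  row 4 [0000100]: clauses=TTTTTF -> 0
  (every remaining row is evaluated the same way; all 128 results are listed next)
Full result column, 8 rows per line (x1,x2,x3,x4 fixed per line; x5,x6,x7 runs 000..111 left to right):
  rows 0-7 [x1,x2,x3,x4=0000]: 00000000  (ones: 0)
  rows 8-15 [x1,x2,x3,x4=0001]: 00000000  (ones: 0)
  rows 16-23 [x1,x2,x3,x4=0010]: 10101000  (ones: 3)
  rows 24-31 [x1,x2,x3,x4=0011]: 11111100  (ones: 6)
  rows 32-39 [x1,x2,x3,x4=0100]: 10101000  (ones: 3)
  rows 40-47 [x1,x2,x3,x4=0101]: 11111100  (ones: 6)
  rows 48-55 [x1,x2,x3,x4=0110]: 10101000  (ones: 3)
  rows 56-63 [x1,x2,x3,x4=0111]: 11111100  (ones: 6)
  rows 64-71 [x1,x2,x3,x4=1000]: 00000000  (ones: 0)
  rows 72-79 [x1,x2,x3,x4=1001]: 01010100  (ones: 3)
  rows 80-87 [x1,x2,x3,x4=1010]: 00000000  (ones: 0)
  rows 88-95 [x1,x2,x3,x4=1011]: 01010100  (ones: 3)
  rows 96-103 [x1,x2,x3,x4=1100]: 00000000  (ones: 0)
  rows 104-111 [x1,x2,x3,x4=1101]: 00000000  (ones: 0)
  rows 112-119 [x1,x2,x3,x4=1110]: 00000000  (ones: 0)
  rows 120-127 [x1,x2,x3,x4=1111]: 00000000  (ones: 0)
Satisfying assignments = 0+0+3+6+3+6+3+6+0+3+0+3+0+0+0+0 = 33

33


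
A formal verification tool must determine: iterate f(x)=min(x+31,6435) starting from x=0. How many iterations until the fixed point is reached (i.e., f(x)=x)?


Step 1: x=0, cap=6435, increment=31
Step 2: x grows by 31 each step until capped at 6435; fixed point is x=6435
Step 3: iterations = ceil(6435/31) = 208

208


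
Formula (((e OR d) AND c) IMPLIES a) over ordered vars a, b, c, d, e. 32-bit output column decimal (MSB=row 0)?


Formula: (((e OR d) AND c) IMPLIES a) over a, b, c, d, e (32 rows)
Evaluate each row (bits = a,b,c,d,e, MSB first):
  row 0 [00000]: (((0 OR 0) AND 0) IMPLIES 0) -> 1
  row 1 [00001]: (((1 OR 0) AND 0) IMPLIES 0) -> 1
  row 2 [00010]: (((0 OR 1) AND 0) IMPLIES 0) -> 1
  row 3 [00011]: (((1 OR 1) AND 0) IMPLIES 0) -> 1
  row 4 [00100]: (((0 OR 0) AND 1) IMPLIES 0) -> 1
  row 5 [00101]: (((1 OR 0) AND 1) IMPLIES 0) -> 0
  row 6 [00110]: (((0 OR 1) AND 1) IMPLIES 0) -> 0
  row 7 [00111]: (((1 OR 1) AND 1) IMPLIES 0) -> 0
  row 8 [01000]: (((0 OR 0) AND 0) IMPLIES 0) -> 1
  row 9 [01001]: (((1 OR 0) AND 0) IMPLIES 0) -> 1
  row 10 [01010]: (((0 OR 1) AND 0) IMPLIES 0) -> 1
  row 11 [01011]: (((1 OR 1) AND 0) IMPLIES 0) -> 1
  row 12 [01100]: (((0 OR 0) AND 1) IMPLIES 0) -> 1
  row 13 [01101]: (((1 OR 0) AND 1) IMPLIES 0) -> 0
  row 14 [01110]: (((0 OR 1) AND 1) IMPLIES 0) -> 0
  row 15 [01111]: (((1 OR 1) AND 1) IMPLIES 0) -> 0
  row 16 [10000]: (((0 OR 0) AND 0) IMPLIES 1) -> 1
  row 17 [10001]: (((1 OR 0) AND 0) IMPLIES 1) -> 1
  row 18 [10010]: (((0 OR 1) AND 0) IMPLIES 1) -> 1
  row 19 [10011]: (((1 OR 1) AND 0) IMPLIES 1) -> 1
  row 20 [10100]: (((0 OR 0) AND 1) IMPLIES 1) -> 1
  row 21 [10101]: (((1 OR 0) AND 1) IMPLIES 1) -> 1
  row 22 [10110]: (((0 OR 1) AND 1) IMPLIES 1) -> 1
  row 23 [10111]: (((1 OR 1) AND 1) IMPLIES 1) -> 1
  row 24 [11000]: (((0 OR 0) AND 0) IMPLIES 1) -> 1
  row 25 [11001]: (((1 OR 0) AND 0) IMPLIES 1) -> 1
  row 26 [11010]: (((0 OR 1) AND 0) IMPLIES 1) -> 1
  row 27 [11011]: (((1 OR 1) AND 0) IMPLIES 1) -> 1
  row 28 [11100]: (((0 OR 0) AND 1) IMPLIES 1) -> 1
  row 29 [11101]: (((1 OR 0) AND 1) IMPLIES 1) -> 1
  row 30 [11110]: (((0 OR 1) AND 1) IMPLIES 1) -> 1
  row 31 [11111]: (((1 OR 1) AND 1) IMPLIES 1) -> 1
Full result column, 4 rows per line (a,b,c fixed per line; d,e runs 00..11 left to right):
  rows 0-3 [a,b,c=000]: 1111  = hex F
  rows 4-7 [a,b,c=001]: 1000  = hex 8
  rows 8-11 [a,b,c=010]: 1111  = hex F
  rows 12-15 [a,b,c=011]: 1000  = hex 8
  rows 16-19 [a,b,c=100]: 1111  = hex F
  rows 20-23 [a,b,c=101]: 1111  = hex F
  rows 24-27 [a,b,c=110]: 1111  = hex F
  rows 28-31 [a,b,c=111]: 1111  = hex F
Output column (row 0 .. row 31) = 11111000111110001111111111111111
Output column grouped in 4s = 1111 1000 1111 1000 1111 1111 1111 1111 = 0xF8F8FFFF
Convert to decimal digit by digit (value = value*16 + digit):
  F -> 15
  15*16 + 8 = 248
  248*16 + 15 (F) = 3983
  3983*16 + 8 = 63736
  63736*16 + 15 (F) = 1019791
  1019791*16 + 15 (F) = 16316671
  16316671*16 + 15 (F) = 261066751
  261066751*16 + 15 (F) = 4177068031
Decimal = 4177068031

4177068031
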